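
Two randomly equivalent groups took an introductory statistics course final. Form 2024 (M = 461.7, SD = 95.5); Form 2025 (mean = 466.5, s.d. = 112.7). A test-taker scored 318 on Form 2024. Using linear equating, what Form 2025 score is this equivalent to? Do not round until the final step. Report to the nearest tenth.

Linear equating: y = (SD_Y/SD_X)(x − M_X) + M_Y
y = (112.7/95.5)(318 − 461.7) + 466.5
y = 1.180105 × -143.7 + 466.5 = -169.5810 + 466.5 = 296.9

296.9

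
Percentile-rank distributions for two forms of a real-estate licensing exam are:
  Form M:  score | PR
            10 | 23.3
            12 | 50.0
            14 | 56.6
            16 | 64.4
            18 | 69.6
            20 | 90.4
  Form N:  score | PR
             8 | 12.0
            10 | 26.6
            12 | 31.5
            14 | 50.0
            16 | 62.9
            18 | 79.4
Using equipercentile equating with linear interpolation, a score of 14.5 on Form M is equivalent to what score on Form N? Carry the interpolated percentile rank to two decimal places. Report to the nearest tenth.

PR of 14.5 on Form M: 56.6 + (14.5 − 14)/(16 − 14) × (64.4 − 56.6) = 58.55
On Form N, PR 58.55 falls between score 14 (PR 50.0) and 16 (PR 62.9).
Interpolate: 14 + (58.55 − 50.0)/(62.9 − 50.0) × (16 − 14) = 15.3

15.3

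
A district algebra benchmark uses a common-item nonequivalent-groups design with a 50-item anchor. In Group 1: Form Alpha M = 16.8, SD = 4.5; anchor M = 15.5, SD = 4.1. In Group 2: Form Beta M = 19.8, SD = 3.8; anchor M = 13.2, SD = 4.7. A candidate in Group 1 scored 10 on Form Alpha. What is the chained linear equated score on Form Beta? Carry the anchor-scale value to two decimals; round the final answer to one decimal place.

Form Alpha → anchor (Group 1): v = (4.1/4.5)(10 − 16.8) + 15.5 = 9.30
anchor → Form Beta (Group 2): y = (3.8/4.7)(9.30 − 13.2) + 19.8 = 16.6

16.6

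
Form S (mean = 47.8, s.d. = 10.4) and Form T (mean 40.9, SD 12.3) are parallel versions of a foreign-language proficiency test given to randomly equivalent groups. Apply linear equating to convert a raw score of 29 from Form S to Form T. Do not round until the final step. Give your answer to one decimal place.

Linear equating: y = (SD_Y/SD_X)(x − M_X) + M_Y
y = (12.3/10.4)(29 − 47.8) + 40.9
y = 1.182692 × -18.8 + 40.9 = -22.2346 + 40.9 = 18.7

18.7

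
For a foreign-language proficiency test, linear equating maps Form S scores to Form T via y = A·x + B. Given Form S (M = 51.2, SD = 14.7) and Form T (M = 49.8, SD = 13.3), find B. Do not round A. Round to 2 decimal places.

3.48

A = SD_Y / SD_X = 13.3 / 14.7 = 0.904762
B = M_Y − A·M_X = 49.8 − 0.904762 × 51.2 = 3.48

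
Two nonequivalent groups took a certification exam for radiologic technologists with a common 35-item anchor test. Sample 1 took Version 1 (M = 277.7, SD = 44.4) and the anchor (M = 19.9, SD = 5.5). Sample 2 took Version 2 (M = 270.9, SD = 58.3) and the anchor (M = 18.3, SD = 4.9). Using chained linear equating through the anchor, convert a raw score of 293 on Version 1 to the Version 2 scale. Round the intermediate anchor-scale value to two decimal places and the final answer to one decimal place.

Version 1 → anchor (Sample 1): v = (5.5/44.4)(293 − 277.7) + 19.9 = 21.80
anchor → Version 2 (Sample 2): y = (58.3/4.9)(21.80 − 18.3) + 270.9 = 312.5

312.5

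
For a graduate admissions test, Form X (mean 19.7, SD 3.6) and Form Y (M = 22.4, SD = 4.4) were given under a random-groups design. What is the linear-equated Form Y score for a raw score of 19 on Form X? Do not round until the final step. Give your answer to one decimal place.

21.5

Linear equating: y = (SD_Y/SD_X)(x − M_X) + M_Y
y = (4.4/3.6)(19 − 19.7) + 22.4
y = 1.222222 × -0.7 + 22.4 = -0.8556 + 22.4 = 21.5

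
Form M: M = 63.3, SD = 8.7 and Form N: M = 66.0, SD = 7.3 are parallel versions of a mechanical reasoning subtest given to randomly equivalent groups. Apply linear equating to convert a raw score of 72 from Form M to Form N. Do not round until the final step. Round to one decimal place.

Linear equating: y = (SD_Y/SD_X)(x − M_X) + M_Y
y = (7.3/8.7)(72 − 63.3) + 66.0
y = 0.839080 × 8.7 + 66.0 = 7.3000 + 66.0 = 73.3

73.3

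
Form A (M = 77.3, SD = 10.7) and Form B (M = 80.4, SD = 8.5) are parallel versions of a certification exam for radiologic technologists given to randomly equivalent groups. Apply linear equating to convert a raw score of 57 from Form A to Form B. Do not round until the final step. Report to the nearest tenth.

64.3

Linear equating: y = (SD_Y/SD_X)(x − M_X) + M_Y
y = (8.5/10.7)(57 − 77.3) + 80.4
y = 0.794393 × -20.3 + 80.4 = -16.1262 + 80.4 = 64.3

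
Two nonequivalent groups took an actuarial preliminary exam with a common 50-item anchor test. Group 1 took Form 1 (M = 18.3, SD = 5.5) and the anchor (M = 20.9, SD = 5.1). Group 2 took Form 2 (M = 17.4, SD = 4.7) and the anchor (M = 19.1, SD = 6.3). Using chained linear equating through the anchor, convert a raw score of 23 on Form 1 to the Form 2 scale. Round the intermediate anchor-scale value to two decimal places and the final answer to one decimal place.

Form 1 → anchor (Group 1): v = (5.1/5.5)(23 − 18.3) + 20.9 = 25.26
anchor → Form 2 (Group 2): y = (4.7/6.3)(25.26 − 19.1) + 17.4 = 22.0

22.0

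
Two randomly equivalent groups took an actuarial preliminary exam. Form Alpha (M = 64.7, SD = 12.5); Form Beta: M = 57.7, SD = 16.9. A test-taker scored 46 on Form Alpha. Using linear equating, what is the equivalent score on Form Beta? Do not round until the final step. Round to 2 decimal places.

32.42

Linear equating: y = (SD_Y/SD_X)(x − M_X) + M_Y
y = (16.9/12.5)(46 − 64.7) + 57.7
y = 1.352000 × -18.7 + 57.7 = -25.2824 + 57.7 = 32.42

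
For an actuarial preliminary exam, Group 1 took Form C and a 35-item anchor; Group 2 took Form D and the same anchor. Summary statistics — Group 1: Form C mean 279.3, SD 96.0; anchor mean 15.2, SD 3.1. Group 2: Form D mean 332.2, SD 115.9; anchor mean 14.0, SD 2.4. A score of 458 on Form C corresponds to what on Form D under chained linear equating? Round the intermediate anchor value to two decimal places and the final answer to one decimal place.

668.8

Form C → anchor (Group 1): v = (3.1/96.0)(458 − 279.3) + 15.2 = 20.97
anchor → Form D (Group 2): y = (115.9/2.4)(20.97 − 14.0) + 332.2 = 668.8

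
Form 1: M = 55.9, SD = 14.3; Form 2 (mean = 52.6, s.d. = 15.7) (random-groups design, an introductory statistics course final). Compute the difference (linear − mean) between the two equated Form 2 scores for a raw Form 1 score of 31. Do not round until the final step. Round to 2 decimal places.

Mean-equated: 31 + (52.6 − 55.9) = 27.70
Linear-equated: (15.7/14.3)(31 − 55.9) + 52.6 = 25.262
Difference = 25.262 − 27.70 = -2.44

-2.44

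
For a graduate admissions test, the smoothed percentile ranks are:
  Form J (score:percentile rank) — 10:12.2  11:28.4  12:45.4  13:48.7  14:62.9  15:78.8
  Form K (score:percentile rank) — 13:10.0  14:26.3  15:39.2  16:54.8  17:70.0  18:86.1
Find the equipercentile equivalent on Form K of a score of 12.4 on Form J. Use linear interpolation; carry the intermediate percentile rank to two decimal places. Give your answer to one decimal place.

15.5

PR of 12.4 on Form J: 45.4 + (12.4 − 12)/(13 − 12) × (48.7 − 45.4) = 46.72
On Form K, PR 46.72 falls between score 15 (PR 39.2) and 16 (PR 54.8).
Interpolate: 15 + (46.72 − 39.2)/(54.8 − 39.2) × (16 − 15) = 15.5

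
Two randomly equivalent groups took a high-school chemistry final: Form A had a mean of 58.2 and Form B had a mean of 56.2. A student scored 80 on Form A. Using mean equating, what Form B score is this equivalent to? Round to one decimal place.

Mean equating: y = x + (M_Y − M_X) = 80 + (56.2 − 58.2) = 78.0

78.0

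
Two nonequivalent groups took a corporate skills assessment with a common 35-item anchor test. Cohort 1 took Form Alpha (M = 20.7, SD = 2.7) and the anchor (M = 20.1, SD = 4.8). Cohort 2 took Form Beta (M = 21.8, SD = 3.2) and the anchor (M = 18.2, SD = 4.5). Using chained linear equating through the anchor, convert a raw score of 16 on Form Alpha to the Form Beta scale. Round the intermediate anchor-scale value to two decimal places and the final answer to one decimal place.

17.2

Form Alpha → anchor (Cohort 1): v = (4.8/2.7)(16 − 20.7) + 20.1 = 11.74
anchor → Form Beta (Cohort 2): y = (3.2/4.5)(11.74 − 18.2) + 21.8 = 17.2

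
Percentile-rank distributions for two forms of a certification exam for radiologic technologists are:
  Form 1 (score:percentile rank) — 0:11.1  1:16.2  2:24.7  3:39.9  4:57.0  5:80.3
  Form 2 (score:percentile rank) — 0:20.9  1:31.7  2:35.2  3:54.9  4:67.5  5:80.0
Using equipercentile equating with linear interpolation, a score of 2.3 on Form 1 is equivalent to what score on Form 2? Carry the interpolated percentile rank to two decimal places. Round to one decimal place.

0.8

PR of 2.3 on Form 1: 24.7 + (2.3 − 2)/(3 − 2) × (39.9 − 24.7) = 29.26
On Form 2, PR 29.26 falls between score 0 (PR 20.9) and 1 (PR 31.7).
Interpolate: 0 + (29.26 − 20.9)/(31.7 − 20.9) × (1 − 0) = 0.8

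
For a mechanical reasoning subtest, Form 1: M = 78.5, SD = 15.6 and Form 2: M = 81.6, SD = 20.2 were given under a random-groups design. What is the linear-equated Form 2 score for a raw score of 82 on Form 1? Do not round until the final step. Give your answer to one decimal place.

Linear equating: y = (SD_Y/SD_X)(x − M_X) + M_Y
y = (20.2/15.6)(82 − 78.5) + 81.6
y = 1.294872 × 3.5 + 81.6 = 4.5321 + 81.6 = 86.1

86.1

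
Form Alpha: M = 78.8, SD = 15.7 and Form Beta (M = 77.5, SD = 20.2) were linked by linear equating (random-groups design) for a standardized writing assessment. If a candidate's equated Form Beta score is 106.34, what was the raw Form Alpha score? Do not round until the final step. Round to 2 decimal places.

Invert y = (SD_Y/SD_X)(x − M_X) + M_Y:
x = (SD_X/SD_Y)(y − M_Y) + M_X = (15.7/20.2)(106.34 − 77.5) + 78.8
x = 0.777228 × 28.840 + 78.8 = 101.22

101.22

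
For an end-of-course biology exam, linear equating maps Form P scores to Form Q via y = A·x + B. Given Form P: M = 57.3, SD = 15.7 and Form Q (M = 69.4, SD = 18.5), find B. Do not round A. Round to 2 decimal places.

A = SD_Y / SD_X = 18.5 / 15.7 = 1.178344
B = M_Y − A·M_X = 69.4 − 1.178344 × 57.3 = 1.88

1.88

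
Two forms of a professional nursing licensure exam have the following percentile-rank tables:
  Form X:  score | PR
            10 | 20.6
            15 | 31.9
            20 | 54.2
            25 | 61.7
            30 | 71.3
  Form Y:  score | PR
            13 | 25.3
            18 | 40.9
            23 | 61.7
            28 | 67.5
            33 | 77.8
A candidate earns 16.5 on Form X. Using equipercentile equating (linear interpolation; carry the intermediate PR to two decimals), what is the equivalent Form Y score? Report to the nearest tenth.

17.3

PR of 16.5 on Form X: 31.9 + (16.5 − 15)/(20 − 15) × (54.2 − 31.9) = 38.59
On Form Y, PR 38.59 falls between score 13 (PR 25.3) and 18 (PR 40.9).
Interpolate: 13 + (38.59 − 25.3)/(40.9 − 25.3) × (18 − 13) = 17.3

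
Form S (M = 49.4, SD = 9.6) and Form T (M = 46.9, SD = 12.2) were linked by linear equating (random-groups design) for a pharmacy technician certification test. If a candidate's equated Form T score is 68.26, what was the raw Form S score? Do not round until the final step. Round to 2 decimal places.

66.21

Invert y = (SD_Y/SD_X)(x − M_X) + M_Y:
x = (SD_X/SD_Y)(y − M_Y) + M_X = (9.6/12.2)(68.26 − 46.9) + 49.4
x = 0.786885 × 21.360 + 49.4 = 66.21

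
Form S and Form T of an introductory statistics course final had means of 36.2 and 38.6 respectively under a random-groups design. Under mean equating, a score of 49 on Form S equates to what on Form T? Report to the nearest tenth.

51.4

Mean equating: y = x + (M_Y − M_X) = 49 + (38.6 − 36.2) = 51.4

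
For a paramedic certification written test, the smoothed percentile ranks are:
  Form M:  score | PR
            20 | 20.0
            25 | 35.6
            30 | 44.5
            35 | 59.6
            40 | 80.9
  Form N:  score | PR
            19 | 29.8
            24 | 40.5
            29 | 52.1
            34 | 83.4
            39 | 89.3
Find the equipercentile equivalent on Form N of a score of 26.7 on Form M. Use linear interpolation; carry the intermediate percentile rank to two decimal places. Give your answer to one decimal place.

PR of 26.7 on Form M: 35.6 + (26.7 − 25)/(30 − 25) × (44.5 − 35.6) = 38.63
On Form N, PR 38.63 falls between score 19 (PR 29.8) and 24 (PR 40.5).
Interpolate: 19 + (38.63 − 29.8)/(40.5 − 29.8) × (24 − 19) = 23.1

23.1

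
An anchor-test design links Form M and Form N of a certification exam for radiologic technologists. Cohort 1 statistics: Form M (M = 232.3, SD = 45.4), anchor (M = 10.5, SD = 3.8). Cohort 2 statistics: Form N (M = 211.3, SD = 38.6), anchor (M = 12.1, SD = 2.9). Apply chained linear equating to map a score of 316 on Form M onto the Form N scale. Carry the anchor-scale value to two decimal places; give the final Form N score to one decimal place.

283.3

Form M → anchor (Cohort 1): v = (3.8/45.4)(316 − 232.3) + 10.5 = 17.51
anchor → Form N (Cohort 2): y = (38.6/2.9)(17.51 − 12.1) + 211.3 = 283.3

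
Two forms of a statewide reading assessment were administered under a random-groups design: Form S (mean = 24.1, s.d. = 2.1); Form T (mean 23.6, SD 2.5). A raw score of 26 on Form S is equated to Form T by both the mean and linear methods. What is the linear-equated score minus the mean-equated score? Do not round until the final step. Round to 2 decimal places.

Mean-equated: 26 + (23.6 − 24.1) = 25.50
Linear-equated: (2.5/2.1)(26 − 24.1) + 23.6 = 25.862
Difference = 25.862 − 25.50 = 0.36

0.36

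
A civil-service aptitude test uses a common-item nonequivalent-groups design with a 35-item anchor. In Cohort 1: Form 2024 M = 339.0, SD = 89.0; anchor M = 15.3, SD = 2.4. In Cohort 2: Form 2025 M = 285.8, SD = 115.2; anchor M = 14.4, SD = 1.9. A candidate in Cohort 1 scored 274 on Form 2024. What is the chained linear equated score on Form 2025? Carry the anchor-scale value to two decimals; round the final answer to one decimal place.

234.3

Form 2024 → anchor (Cohort 1): v = (2.4/89.0)(274 − 339.0) + 15.3 = 13.55
anchor → Form 2025 (Cohort 2): y = (115.2/1.9)(13.55 − 14.4) + 285.8 = 234.3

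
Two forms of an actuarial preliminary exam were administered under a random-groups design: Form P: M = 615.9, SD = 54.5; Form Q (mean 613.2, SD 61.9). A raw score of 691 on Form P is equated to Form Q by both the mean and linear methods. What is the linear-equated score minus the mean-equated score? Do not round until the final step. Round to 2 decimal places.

Mean-equated: 691 + (613.2 − 615.9) = 688.30
Linear-equated: (61.9/54.5)(691 − 615.9) + 613.2 = 698.497
Difference = 698.497 − 688.30 = 10.20

10.20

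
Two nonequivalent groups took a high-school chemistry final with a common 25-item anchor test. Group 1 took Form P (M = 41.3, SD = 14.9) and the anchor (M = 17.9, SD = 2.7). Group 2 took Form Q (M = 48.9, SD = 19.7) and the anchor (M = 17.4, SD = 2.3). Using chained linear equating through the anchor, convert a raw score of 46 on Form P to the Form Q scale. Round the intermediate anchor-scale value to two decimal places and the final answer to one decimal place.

Form P → anchor (Group 1): v = (2.7/14.9)(46 − 41.3) + 17.9 = 18.75
anchor → Form Q (Group 2): y = (19.7/2.3)(18.75 − 17.4) + 48.9 = 60.5

60.5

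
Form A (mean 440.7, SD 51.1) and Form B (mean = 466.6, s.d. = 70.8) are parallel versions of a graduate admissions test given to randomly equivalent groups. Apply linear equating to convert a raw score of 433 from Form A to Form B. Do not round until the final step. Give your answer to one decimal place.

455.9

Linear equating: y = (SD_Y/SD_X)(x − M_X) + M_Y
y = (70.8/51.1)(433 − 440.7) + 466.6
y = 1.385519 × -7.7 + 466.6 = -10.6685 + 466.6 = 455.9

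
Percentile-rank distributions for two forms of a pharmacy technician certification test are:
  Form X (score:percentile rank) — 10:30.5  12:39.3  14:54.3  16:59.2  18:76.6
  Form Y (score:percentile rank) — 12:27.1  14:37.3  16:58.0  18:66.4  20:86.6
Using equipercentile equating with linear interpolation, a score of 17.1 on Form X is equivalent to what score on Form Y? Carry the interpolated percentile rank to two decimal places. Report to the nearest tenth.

18.2

PR of 17.1 on Form X: 59.2 + (17.1 − 16)/(18 − 16) × (76.6 − 59.2) = 68.77
On Form Y, PR 68.77 falls between score 18 (PR 66.4) and 20 (PR 86.6).
Interpolate: 18 + (68.77 − 66.4)/(86.6 − 66.4) × (20 − 18) = 18.2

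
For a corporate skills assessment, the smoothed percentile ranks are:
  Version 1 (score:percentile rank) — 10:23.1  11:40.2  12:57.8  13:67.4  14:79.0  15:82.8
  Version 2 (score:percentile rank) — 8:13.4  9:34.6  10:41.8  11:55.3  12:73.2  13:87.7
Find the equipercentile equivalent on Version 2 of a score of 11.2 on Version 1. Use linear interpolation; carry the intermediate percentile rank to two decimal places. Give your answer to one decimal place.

10.1

PR of 11.2 on Version 1: 40.2 + (11.2 − 11)/(12 − 11) × (57.8 − 40.2) = 43.72
On Version 2, PR 43.72 falls between score 10 (PR 41.8) and 11 (PR 55.3).
Interpolate: 10 + (43.72 − 41.8)/(55.3 − 41.8) × (11 − 10) = 10.1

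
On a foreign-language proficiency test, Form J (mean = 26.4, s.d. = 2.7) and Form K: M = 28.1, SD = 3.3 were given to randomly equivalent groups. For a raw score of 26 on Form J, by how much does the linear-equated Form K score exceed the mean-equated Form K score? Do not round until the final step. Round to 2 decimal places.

-0.09

Mean-equated: 26 + (28.1 − 26.4) = 27.70
Linear-equated: (3.3/2.7)(26 − 26.4) + 28.1 = 27.611
Difference = 27.611 − 27.70 = -0.09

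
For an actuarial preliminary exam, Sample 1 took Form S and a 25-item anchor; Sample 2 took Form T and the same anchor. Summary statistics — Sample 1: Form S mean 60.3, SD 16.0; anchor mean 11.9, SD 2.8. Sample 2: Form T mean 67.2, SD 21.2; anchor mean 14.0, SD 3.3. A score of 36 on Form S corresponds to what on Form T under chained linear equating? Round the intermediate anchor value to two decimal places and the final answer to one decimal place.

26.4

Form S → anchor (Sample 1): v = (2.8/16.0)(36 − 60.3) + 11.9 = 7.65
anchor → Form T (Sample 2): y = (21.2/3.3)(7.65 − 14.0) + 67.2 = 26.4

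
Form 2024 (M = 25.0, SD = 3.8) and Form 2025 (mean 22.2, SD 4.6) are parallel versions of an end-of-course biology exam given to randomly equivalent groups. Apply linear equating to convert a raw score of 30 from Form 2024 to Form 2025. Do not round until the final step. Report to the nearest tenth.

28.3

Linear equating: y = (SD_Y/SD_X)(x − M_X) + M_Y
y = (4.6/3.8)(30 − 25.0) + 22.2
y = 1.210526 × 5.0 + 22.2 = 6.0526 + 22.2 = 28.3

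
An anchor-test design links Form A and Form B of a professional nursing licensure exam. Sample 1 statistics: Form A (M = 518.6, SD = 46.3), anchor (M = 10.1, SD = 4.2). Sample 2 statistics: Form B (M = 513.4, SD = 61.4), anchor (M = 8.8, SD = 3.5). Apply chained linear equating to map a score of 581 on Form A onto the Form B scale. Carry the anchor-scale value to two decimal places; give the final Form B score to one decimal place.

635.5

Form A → anchor (Sample 1): v = (4.2/46.3)(581 − 518.6) + 10.1 = 15.76
anchor → Form B (Sample 2): y = (61.4/3.5)(15.76 − 8.8) + 513.4 = 635.5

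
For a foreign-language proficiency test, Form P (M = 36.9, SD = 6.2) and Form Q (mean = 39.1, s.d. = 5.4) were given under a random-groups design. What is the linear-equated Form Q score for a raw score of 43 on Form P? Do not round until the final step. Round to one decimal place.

44.4

Linear equating: y = (SD_Y/SD_X)(x − M_X) + M_Y
y = (5.4/6.2)(43 − 36.9) + 39.1
y = 0.870968 × 6.1 + 39.1 = 5.3129 + 39.1 = 44.4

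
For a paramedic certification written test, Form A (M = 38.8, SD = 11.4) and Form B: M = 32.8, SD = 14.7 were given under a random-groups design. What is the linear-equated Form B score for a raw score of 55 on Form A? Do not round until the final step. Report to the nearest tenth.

53.7

Linear equating: y = (SD_Y/SD_X)(x − M_X) + M_Y
y = (14.7/11.4)(55 − 38.8) + 32.8
y = 1.289474 × 16.2 + 32.8 = 20.8895 + 32.8 = 53.7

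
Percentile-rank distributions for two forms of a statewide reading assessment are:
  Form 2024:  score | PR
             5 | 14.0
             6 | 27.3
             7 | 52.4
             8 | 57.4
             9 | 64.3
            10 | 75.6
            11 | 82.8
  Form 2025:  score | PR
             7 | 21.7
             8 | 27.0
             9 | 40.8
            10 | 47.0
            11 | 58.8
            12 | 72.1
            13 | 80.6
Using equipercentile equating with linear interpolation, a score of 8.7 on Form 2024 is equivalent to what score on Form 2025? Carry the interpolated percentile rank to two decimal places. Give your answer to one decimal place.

PR of 8.7 on Form 2024: 57.4 + (8.7 − 8)/(9 − 8) × (64.3 − 57.4) = 62.23
On Form 2025, PR 62.23 falls between score 11 (PR 58.8) and 12 (PR 72.1).
Interpolate: 11 + (62.23 − 58.8)/(72.1 − 58.8) × (12 − 11) = 11.3

11.3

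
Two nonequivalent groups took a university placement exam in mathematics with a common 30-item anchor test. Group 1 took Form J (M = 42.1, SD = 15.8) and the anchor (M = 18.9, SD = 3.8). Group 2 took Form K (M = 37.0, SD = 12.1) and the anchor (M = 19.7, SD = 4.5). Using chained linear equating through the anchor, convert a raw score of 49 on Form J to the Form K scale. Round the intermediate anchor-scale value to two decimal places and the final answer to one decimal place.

Form J → anchor (Group 1): v = (3.8/15.8)(49 − 42.1) + 18.9 = 20.56
anchor → Form K (Group 2): y = (12.1/4.5)(20.56 − 19.7) + 37.0 = 39.3

39.3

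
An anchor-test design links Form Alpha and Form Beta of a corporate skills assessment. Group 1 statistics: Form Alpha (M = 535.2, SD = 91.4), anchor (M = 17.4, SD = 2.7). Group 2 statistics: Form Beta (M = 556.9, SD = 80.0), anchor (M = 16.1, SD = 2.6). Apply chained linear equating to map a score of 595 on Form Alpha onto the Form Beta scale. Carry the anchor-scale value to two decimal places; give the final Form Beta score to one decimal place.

Form Alpha → anchor (Group 1): v = (2.7/91.4)(595 − 535.2) + 17.4 = 19.17
anchor → Form Beta (Group 2): y = (80.0/2.6)(19.17 − 16.1) + 556.9 = 651.4

651.4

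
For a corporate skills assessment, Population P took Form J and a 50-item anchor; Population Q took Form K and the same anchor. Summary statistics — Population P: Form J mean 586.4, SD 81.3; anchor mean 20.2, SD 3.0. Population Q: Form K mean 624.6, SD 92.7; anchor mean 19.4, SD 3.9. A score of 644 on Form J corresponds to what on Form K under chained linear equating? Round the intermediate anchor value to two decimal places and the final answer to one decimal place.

694.2

Form J → anchor (Population P): v = (3.0/81.3)(644 − 586.4) + 20.2 = 22.33
anchor → Form K (Population Q): y = (92.7/3.9)(22.33 − 19.4) + 624.6 = 694.2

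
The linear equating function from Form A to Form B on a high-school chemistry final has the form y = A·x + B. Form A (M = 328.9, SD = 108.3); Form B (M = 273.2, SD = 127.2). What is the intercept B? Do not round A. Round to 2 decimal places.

-113.10

A = SD_Y / SD_X = 127.2 / 108.3 = 1.174515
B = M_Y − A·M_X = 273.2 − 1.174515 × 328.9 = -113.10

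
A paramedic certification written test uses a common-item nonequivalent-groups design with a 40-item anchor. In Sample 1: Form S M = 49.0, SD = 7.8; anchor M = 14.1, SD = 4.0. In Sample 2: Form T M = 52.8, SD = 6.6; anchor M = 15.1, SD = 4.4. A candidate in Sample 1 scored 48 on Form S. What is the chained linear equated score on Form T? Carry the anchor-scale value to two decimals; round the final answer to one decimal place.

Form S → anchor (Sample 1): v = (4.0/7.8)(48 − 49.0) + 14.1 = 13.59
anchor → Form T (Sample 2): y = (6.6/4.4)(13.59 − 15.1) + 52.8 = 50.5

50.5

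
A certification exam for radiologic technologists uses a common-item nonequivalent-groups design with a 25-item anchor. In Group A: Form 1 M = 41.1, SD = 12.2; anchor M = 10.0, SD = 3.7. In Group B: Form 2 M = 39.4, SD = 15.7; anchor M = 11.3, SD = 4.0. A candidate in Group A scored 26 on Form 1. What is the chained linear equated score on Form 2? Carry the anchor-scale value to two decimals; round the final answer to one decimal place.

Form 1 → anchor (Group A): v = (3.7/12.2)(26 − 41.1) + 10.0 = 5.42
anchor → Form 2 (Group B): y = (15.7/4.0)(5.42 − 11.3) + 39.4 = 16.3

16.3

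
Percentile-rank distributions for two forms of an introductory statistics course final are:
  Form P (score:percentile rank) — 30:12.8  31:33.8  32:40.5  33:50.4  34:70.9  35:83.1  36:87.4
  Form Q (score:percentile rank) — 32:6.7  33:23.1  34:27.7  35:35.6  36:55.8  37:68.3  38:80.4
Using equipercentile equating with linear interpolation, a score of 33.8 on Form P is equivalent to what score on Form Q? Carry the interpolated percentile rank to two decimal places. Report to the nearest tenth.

PR of 33.8 on Form P: 50.4 + (33.8 − 33)/(34 − 33) × (70.9 − 50.4) = 66.80
On Form Q, PR 66.80 falls between score 36 (PR 55.8) and 37 (PR 68.3).
Interpolate: 36 + (66.80 − 55.8)/(68.3 − 55.8) × (37 − 36) = 36.9

36.9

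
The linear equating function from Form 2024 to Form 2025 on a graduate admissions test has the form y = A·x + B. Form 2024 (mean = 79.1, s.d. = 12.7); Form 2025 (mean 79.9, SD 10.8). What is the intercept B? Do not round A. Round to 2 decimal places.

A = SD_Y / SD_X = 10.8 / 12.7 = 0.850394
B = M_Y − A·M_X = 79.9 − 0.850394 × 79.1 = 12.63

12.63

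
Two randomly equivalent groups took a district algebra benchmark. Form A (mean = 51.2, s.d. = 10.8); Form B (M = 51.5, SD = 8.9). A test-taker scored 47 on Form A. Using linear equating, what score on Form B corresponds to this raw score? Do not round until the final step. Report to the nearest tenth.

48.0

Linear equating: y = (SD_Y/SD_X)(x − M_X) + M_Y
y = (8.9/10.8)(47 − 51.2) + 51.5
y = 0.824074 × -4.2 + 51.5 = -3.4611 + 51.5 = 48.0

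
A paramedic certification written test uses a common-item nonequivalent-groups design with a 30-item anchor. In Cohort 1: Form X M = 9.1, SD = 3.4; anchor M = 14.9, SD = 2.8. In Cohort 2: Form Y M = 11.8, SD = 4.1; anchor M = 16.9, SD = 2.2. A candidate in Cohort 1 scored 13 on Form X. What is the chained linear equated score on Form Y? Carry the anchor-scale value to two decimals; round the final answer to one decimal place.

Form X → anchor (Cohort 1): v = (2.8/3.4)(13 − 9.1) + 14.9 = 18.11
anchor → Form Y (Cohort 2): y = (4.1/2.2)(18.11 − 16.9) + 11.8 = 14.1

14.1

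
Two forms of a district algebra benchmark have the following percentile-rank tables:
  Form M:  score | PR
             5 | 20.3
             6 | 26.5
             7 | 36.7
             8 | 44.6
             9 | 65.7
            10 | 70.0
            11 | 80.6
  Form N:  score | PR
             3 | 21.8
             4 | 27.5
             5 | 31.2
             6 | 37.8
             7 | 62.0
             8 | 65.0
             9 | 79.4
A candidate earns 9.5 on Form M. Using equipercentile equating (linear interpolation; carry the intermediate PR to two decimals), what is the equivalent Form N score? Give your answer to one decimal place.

PR of 9.5 on Form M: 65.7 + (9.5 − 9)/(10 − 9) × (70.0 − 65.7) = 67.85
On Form N, PR 67.85 falls between score 8 (PR 65.0) and 9 (PR 79.4).
Interpolate: 8 + (67.85 − 65.0)/(79.4 − 65.0) × (9 − 8) = 8.2

8.2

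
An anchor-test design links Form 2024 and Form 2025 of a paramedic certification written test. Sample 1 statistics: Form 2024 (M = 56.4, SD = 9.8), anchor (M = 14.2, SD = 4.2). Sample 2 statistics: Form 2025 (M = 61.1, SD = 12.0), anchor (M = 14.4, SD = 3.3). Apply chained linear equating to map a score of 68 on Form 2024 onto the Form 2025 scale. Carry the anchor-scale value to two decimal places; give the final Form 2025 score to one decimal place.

78.4

Form 2024 → anchor (Sample 1): v = (4.2/9.8)(68 − 56.4) + 14.2 = 19.17
anchor → Form 2025 (Sample 2): y = (12.0/3.3)(19.17 − 14.4) + 61.1 = 78.4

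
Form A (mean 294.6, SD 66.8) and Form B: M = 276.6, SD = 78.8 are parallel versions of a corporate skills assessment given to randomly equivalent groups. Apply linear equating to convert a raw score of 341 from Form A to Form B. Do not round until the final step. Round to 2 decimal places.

Linear equating: y = (SD_Y/SD_X)(x − M_X) + M_Y
y = (78.8/66.8)(341 − 294.6) + 276.6
y = 1.179641 × 46.4 + 276.6 = 54.7353 + 276.6 = 331.34

331.34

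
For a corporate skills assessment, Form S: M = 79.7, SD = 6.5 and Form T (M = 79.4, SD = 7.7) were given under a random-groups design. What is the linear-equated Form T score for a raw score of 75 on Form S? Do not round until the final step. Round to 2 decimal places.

Linear equating: y = (SD_Y/SD_X)(x − M_X) + M_Y
y = (7.7/6.5)(75 − 79.7) + 79.4
y = 1.184615 × -4.7 + 79.4 = -5.5677 + 79.4 = 73.83

73.83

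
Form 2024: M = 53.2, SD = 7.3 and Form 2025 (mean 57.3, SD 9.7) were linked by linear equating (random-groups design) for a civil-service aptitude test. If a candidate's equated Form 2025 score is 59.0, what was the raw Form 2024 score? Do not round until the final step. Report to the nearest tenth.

54.5

Invert y = (SD_Y/SD_X)(x − M_X) + M_Y:
x = (SD_X/SD_Y)(y − M_Y) + M_X = (7.3/9.7)(59.0 − 57.3) + 53.2
x = 0.752577 × 1.700 + 53.2 = 54.5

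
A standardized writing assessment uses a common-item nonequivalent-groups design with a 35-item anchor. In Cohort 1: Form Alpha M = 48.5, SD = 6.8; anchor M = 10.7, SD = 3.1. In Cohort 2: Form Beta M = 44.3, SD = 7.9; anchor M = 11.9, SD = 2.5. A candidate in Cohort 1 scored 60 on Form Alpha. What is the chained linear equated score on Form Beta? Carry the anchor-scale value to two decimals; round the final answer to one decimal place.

Form Alpha → anchor (Cohort 1): v = (3.1/6.8)(60 − 48.5) + 10.7 = 15.94
anchor → Form Beta (Cohort 2): y = (7.9/2.5)(15.94 − 11.9) + 44.3 = 57.1

57.1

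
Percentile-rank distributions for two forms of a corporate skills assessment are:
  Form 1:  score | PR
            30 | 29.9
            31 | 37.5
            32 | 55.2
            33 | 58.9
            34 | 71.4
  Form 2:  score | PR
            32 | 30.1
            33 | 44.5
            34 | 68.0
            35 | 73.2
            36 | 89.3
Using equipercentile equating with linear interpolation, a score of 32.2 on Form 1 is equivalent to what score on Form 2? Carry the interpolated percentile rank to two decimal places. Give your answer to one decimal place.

PR of 32.2 on Form 1: 55.2 + (32.2 − 32)/(33 − 32) × (58.9 − 55.2) = 55.94
On Form 2, PR 55.94 falls between score 33 (PR 44.5) and 34 (PR 68.0).
Interpolate: 33 + (55.94 − 44.5)/(68.0 − 44.5) × (34 − 33) = 33.5

33.5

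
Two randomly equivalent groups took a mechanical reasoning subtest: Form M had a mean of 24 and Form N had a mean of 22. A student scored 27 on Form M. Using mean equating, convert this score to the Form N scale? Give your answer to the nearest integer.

Mean equating: y = x + (M_Y − M_X) = 27 + (22 − 24) = 25

25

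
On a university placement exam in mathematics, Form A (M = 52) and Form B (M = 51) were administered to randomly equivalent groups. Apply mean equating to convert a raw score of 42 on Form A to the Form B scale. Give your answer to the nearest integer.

41

Mean equating: y = x + (M_Y − M_X) = 42 + (51 − 52) = 41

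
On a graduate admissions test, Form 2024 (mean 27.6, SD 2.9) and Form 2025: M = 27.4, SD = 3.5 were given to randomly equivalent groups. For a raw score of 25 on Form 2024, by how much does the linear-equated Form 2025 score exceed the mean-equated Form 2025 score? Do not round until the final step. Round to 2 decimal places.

Mean-equated: 25 + (27.4 − 27.6) = 24.80
Linear-equated: (3.5/2.9)(25 − 27.6) + 27.4 = 24.262
Difference = 24.262 − 24.80 = -0.54

-0.54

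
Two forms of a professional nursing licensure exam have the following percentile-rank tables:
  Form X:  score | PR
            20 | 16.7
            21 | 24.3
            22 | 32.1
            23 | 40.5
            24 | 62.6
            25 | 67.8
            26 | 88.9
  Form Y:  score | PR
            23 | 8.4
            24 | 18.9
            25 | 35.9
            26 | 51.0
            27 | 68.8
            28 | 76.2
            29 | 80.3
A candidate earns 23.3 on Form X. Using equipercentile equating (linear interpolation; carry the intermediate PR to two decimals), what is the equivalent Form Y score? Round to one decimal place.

PR of 23.3 on Form X: 40.5 + (23.3 − 23)/(24 − 23) × (62.6 − 40.5) = 47.13
On Form Y, PR 47.13 falls between score 25 (PR 35.9) and 26 (PR 51.0).
Interpolate: 25 + (47.13 − 35.9)/(51.0 − 35.9) × (26 − 25) = 25.7

25.7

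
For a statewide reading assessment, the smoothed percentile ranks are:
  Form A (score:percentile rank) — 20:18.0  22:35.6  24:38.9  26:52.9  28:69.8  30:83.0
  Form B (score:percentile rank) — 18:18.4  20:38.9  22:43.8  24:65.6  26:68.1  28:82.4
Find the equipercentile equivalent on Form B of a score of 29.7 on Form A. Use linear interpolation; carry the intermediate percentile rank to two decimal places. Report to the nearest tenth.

PR of 29.7 on Form A: 69.8 + (29.7 − 28)/(30 − 28) × (83.0 − 69.8) = 81.02
On Form B, PR 81.02 falls between score 26 (PR 68.1) and 28 (PR 82.4).
Interpolate: 26 + (81.02 − 68.1)/(82.4 − 68.1) × (28 − 26) = 27.8

27.8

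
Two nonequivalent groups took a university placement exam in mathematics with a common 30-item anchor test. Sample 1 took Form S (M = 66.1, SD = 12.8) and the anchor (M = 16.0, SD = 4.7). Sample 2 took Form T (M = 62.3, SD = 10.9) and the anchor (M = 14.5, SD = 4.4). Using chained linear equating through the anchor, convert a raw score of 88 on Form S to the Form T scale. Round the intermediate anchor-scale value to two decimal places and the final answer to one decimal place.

85.9

Form S → anchor (Sample 1): v = (4.7/12.8)(88 − 66.1) + 16.0 = 24.04
anchor → Form T (Sample 2): y = (10.9/4.4)(24.04 − 14.5) + 62.3 = 85.9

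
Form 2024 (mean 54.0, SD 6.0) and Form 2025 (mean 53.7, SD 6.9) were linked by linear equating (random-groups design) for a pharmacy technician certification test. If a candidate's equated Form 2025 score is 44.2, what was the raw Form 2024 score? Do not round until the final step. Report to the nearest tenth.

Invert y = (SD_Y/SD_X)(x − M_X) + M_Y:
x = (SD_X/SD_Y)(y − M_Y) + M_X = (6.0/6.9)(44.2 − 53.7) + 54.0
x = 0.869565 × -9.500 + 54.0 = 45.7

45.7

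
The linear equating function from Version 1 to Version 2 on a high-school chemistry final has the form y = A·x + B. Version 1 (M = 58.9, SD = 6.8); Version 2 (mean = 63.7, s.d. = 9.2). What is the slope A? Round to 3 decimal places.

A = SD_Y / SD_X = 9.2 / 6.8 = 1.353

1.353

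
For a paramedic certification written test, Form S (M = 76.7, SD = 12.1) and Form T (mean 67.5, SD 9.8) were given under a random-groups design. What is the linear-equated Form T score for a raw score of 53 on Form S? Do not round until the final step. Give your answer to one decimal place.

48.3

Linear equating: y = (SD_Y/SD_X)(x − M_X) + M_Y
y = (9.8/12.1)(53 − 76.7) + 67.5
y = 0.809917 × -23.7 + 67.5 = -19.1950 + 67.5 = 48.3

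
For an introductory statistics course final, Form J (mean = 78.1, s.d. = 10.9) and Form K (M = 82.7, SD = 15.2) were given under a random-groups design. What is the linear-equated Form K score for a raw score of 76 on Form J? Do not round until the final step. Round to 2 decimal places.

Linear equating: y = (SD_Y/SD_X)(x − M_X) + M_Y
y = (15.2/10.9)(76 − 78.1) + 82.7
y = 1.394495 × -2.1 + 82.7 = -2.9284 + 82.7 = 79.77

79.77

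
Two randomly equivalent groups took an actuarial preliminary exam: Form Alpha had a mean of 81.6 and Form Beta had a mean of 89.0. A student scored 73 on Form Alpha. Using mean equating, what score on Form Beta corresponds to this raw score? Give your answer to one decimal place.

Mean equating: y = x + (M_Y − M_X) = 73 + (89.0 − 81.6) = 80.4

80.4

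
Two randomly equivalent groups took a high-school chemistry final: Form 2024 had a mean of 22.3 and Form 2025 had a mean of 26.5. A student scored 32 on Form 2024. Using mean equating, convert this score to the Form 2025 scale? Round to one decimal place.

36.2

Mean equating: y = x + (M_Y − M_X) = 32 + (26.5 − 22.3) = 36.2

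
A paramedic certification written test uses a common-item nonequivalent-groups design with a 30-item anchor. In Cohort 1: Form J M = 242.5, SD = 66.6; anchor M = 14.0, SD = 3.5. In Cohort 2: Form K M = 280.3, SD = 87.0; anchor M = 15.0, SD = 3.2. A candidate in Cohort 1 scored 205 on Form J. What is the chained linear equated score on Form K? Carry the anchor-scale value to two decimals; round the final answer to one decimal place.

199.6

Form J → anchor (Cohort 1): v = (3.5/66.6)(205 − 242.5) + 14.0 = 12.03
anchor → Form K (Cohort 2): y = (87.0/3.2)(12.03 − 15.0) + 280.3 = 199.6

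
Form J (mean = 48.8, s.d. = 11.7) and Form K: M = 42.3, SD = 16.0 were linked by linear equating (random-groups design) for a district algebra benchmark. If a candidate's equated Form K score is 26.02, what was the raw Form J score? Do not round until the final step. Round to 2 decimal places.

Invert y = (SD_Y/SD_X)(x − M_X) + M_Y:
x = (SD_X/SD_Y)(y − M_Y) + M_X = (11.7/16.0)(26.02 − 42.3) + 48.8
x = 0.731250 × -16.280 + 48.8 = 36.90

36.90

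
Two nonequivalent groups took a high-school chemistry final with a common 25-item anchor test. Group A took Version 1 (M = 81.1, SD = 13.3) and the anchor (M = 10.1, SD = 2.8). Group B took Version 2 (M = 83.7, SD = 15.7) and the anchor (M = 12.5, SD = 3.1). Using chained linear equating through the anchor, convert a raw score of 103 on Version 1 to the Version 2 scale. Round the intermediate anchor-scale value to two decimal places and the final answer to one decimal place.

94.9

Version 1 → anchor (Group A): v = (2.8/13.3)(103 − 81.1) + 10.1 = 14.71
anchor → Version 2 (Group B): y = (15.7/3.1)(14.71 − 12.5) + 83.7 = 94.9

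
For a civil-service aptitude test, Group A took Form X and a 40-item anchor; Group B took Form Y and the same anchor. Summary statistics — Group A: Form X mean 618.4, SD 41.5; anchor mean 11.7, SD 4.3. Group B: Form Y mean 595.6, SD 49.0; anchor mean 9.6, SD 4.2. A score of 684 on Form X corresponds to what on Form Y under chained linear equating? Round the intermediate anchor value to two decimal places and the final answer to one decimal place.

Form X → anchor (Group A): v = (4.3/41.5)(684 − 618.4) + 11.7 = 18.50
anchor → Form Y (Group B): y = (49.0/4.2)(18.50 − 9.6) + 595.6 = 699.4

699.4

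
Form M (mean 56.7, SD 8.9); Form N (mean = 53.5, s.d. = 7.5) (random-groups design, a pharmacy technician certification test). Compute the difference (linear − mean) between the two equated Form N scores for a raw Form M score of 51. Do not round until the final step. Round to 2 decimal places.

Mean-equated: 51 + (53.5 − 56.7) = 47.80
Linear-equated: (7.5/8.9)(51 − 56.7) + 53.5 = 48.697
Difference = 48.697 − 47.80 = 0.90

0.90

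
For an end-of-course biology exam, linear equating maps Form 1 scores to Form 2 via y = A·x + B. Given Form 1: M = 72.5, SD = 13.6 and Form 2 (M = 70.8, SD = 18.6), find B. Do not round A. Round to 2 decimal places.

A = SD_Y / SD_X = 18.6 / 13.6 = 1.367647
B = M_Y − A·M_X = 70.8 − 1.367647 × 72.5 = -28.35

-28.35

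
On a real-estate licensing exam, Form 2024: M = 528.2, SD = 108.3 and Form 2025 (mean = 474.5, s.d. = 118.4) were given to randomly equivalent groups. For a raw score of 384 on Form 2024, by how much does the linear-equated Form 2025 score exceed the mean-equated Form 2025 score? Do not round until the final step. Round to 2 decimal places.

-13.45

Mean-equated: 384 + (474.5 − 528.2) = 330.30
Linear-equated: (118.4/108.3)(384 − 528.2) + 474.5 = 316.852
Difference = 316.852 − 330.30 = -13.45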